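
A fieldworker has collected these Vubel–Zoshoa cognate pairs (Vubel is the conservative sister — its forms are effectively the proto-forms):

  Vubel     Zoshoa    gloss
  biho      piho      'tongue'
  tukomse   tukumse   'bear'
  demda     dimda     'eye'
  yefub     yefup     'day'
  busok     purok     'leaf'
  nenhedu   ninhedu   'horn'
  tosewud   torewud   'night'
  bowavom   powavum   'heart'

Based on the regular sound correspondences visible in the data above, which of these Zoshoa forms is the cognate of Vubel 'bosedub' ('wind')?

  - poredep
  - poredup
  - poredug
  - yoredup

bowavom ~ powavum — Vubel b corresponds to Zoshoa p word-initially before a back vowel.
tosewud ~ torewud — Vubel s corresponds to Zoshoa r between vowels (before a front vowel).
yefub ~ yefup — Vubel b corresponds to Zoshoa p word-finally.
Applying these to Vubel 'bosedub':
  bosedub → posedub   (b→p word-initially before a back vowel)
  posedub → poredub   (s→r between vowels (before a front vowel))
  poredub → poredup   (b→p word-finally)
So the Zoshoa cognate is 'poredup'.

poredup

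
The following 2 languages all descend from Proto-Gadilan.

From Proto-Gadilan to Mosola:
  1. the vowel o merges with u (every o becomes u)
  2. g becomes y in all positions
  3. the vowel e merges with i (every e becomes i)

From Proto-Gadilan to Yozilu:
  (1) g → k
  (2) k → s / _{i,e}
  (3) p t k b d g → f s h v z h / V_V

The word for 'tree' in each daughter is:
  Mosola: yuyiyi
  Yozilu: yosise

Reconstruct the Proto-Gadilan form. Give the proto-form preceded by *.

Position 3: Mosola has y, Yozilu has s. Taking the neighbouring segments as reconstructed: Mosola y could go back to *g or *y; Yozilu s could go back to *t or *k or *g or *s — the one source consistent with every daughter is *g.
Position 6: Mosola has i, Yozilu has e. Yozilu preserves e here (none of its changes turn any other segment into e), so the proto-segment is *e.
Continuing position by position gives *yogige; check it forward:
Mosola: *yogige
  yogige → yugige   [vowel merger]
  yugige → yuyiye   [unconditioned shift]
  yuyiye → yuyiyi   [vowel merger]
  giving Mosola yuyiyi.
Yozilu: *yogige > yokike > yosise  (by unconditioned shift, palatalisation)
*yogige is the unique common source.

*yogige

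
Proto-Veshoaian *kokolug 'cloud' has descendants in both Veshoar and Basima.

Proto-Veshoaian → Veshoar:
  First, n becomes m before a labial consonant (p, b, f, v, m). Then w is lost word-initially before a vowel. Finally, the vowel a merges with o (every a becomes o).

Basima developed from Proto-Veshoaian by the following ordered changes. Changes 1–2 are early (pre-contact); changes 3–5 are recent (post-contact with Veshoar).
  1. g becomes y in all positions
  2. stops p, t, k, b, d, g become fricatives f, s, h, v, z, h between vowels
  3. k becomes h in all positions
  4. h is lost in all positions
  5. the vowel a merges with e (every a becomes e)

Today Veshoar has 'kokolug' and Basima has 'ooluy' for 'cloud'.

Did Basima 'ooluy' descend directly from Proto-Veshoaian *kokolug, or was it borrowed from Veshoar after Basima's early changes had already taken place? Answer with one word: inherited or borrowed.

If inherited, *kokolug would pass through all of Basima's changes:
Basima: *kokolug
  kokolug → kokoluy   [unconditioned shift]
  kokoluy → koholuy   [intervocalic lenition]
  koholuy → hoholuy   [unconditioned shift]
  hoholuy → ooluy   [h-loss]
  ooluy (rule 5 does not apply)
  giving Basima ooluy.
If borrowed from Veshoar 'kokolug' after the early changes, it would undergo only the recent ones:
  rule 3 (unconditioned shift): kokolug → hoholug
  rule 4 (h-loss): hoholug → oolug
  rule 5 (vowel merger): no change (oolug)
  ⇒ as a loan: oolug
Basima 'ooluy' matches the inherited outcome exactly, so it is an inherited cognate, not a loan.

inherited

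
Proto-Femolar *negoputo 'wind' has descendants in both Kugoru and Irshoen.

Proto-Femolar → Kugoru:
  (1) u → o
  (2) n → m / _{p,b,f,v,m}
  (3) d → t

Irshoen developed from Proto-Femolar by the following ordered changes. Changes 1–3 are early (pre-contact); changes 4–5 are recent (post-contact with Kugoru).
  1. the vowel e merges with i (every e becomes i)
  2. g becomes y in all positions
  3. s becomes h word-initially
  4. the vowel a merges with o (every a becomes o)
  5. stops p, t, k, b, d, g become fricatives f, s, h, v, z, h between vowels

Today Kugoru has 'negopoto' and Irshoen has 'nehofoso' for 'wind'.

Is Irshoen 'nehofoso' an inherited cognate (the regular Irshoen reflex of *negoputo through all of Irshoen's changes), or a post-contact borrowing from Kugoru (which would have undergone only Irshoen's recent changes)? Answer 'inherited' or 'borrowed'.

If inherited, *negoputo would pass through all of Irshoen's changes:
Irshoen: *negoputo > nigoputo > niyoputo > niyofuso  (by vowel merger, unconditioned shift, intervocalic lenition)
If borrowed from Kugoru 'negopoto' after the early changes, it would undergo only the recent ones:
  rule 4 (vowel merger): no change (negopoto)
  rule 5 (intervocalic lenition): negopoto → nehofoso
  ⇒ as a loan: nehofoso
Irshoen 'nehofoso' matches the loan outcome 'nehofoso', not the inherited 'niyofuso' — it skipped the early Irshoen changes, so it was borrowed from Kugoru.

borrowed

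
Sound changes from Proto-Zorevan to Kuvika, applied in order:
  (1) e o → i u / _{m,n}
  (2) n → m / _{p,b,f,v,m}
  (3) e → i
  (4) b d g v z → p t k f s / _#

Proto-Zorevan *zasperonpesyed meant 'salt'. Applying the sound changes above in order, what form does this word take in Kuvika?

Kuvika: *zasperonpesyed > zasperunpesyed > zasperumpesyed > zaspirumpisyid > zaspirumpisyit  (by pre-nasal raising, nasal place assimilation, vowel merger, final devoicing)

zaspirumpisyit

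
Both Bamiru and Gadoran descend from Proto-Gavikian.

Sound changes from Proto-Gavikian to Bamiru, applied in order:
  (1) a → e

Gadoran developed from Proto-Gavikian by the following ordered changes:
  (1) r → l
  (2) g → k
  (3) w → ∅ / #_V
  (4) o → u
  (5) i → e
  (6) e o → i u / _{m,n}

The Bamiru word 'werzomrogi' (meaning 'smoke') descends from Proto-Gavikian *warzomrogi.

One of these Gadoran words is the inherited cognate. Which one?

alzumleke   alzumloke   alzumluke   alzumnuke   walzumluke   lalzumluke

alzumluke

Gadoran: *warzomrogi
  warzomrogi → walzomlogi   [unconditioned shift]
  walzomlogi → walzomloki   [unconditioned shift]
  walzomloki → alzomloki   [glide loss]
  alzomloki → alzumluki   [vowel merger]
  alzumluki → alzumluke   [vowel merger]
  alzumluke (rule 6 does not apply)
  giving Gadoran alzumluke.
The other candidates each miss or misapply at least one Gadoran change.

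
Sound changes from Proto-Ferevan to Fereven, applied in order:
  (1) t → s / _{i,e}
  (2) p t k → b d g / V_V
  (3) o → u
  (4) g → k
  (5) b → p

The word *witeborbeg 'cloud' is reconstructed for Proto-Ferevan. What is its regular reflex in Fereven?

wisepurpek

Fereven: *witeborbeg > wiseborbeg > wiseburbeg > wiseburbek > wisepurpek  (by palatalisation, vowel merger, unconditioned shift, unconditioned shift)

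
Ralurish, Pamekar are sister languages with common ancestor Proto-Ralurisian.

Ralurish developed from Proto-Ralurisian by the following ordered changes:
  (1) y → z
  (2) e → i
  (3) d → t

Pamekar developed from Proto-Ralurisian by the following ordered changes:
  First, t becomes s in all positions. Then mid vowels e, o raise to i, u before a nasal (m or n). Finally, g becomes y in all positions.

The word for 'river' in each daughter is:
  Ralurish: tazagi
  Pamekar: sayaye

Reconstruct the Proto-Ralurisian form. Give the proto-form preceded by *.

Position 6: Ralurish has i, Pamekar has e. Pamekar preserves e here (none of its changes turn any other segment into e), so the proto-segment is *e.
Position 5: Ralurish has g, Pamekar has y. Ralurish preserves g here (none of its changes turn any other segment into g), so the proto-segment is *g.
This points to *tayage. Verify forward in each daughter:
Ralurish: *tayage > tazage > tazagi  (by unconditioned shift, vowel merger)
Pamekar: *tayage
  tayage → sayage   [unconditioned shift]
  sayage (rule 2 does not apply)
  sayage → sayaye   [unconditioned shift]
  giving Pamekar sayaye.
*tayage is the unique common source.

*tayage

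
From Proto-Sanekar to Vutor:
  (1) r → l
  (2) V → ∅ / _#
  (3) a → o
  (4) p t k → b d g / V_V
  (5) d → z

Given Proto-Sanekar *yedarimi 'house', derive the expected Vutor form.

Vutor: start from *yedarimi.
  rule 1 (unconditioned shift): yedarimi → yedalimi
  rule 2 (apocope): yedalimi → yedalim
  rule 3 (vowel merger): yedalim → yedolim
  rule 4: no change — yedolim
  rule 5 (unconditioned shift): yedolim → yezolim
  ⇒ Vutor yezolim

yezolim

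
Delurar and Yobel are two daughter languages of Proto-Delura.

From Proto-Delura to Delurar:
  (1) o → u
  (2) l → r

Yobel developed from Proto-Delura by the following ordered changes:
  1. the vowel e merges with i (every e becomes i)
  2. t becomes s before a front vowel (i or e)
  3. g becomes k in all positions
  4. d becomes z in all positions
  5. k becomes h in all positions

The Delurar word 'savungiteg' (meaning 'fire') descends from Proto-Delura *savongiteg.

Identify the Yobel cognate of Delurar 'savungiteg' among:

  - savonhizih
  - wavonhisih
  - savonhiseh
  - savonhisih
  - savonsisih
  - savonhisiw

savonhisih

Yobel: *savongiteg
  savongiteg → savongitig   [vowel merger]
  savongitig → savongisig   [palatalisation]
  savongisig → savonkisik   [unconditioned shift]
  savonkisik (rule 4 does not apply)
  savonkisik → savonhisih   [unconditioned shift]
  giving Yobel savonhisih.
Only 'savonhisih' matches the regular Yobel development of *savongiteg.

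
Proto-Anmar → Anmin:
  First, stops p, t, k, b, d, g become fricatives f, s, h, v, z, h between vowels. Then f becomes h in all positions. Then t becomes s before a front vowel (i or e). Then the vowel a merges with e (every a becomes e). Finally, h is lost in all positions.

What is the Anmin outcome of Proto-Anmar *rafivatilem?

Anmin: start from *rafivatilem.
  rule 1 (intervocalic lenition): rafivatilem → rafivasilem
  rule 2 (unconditioned shift): rafivasilem → rahivasilem
  rule 3: no change — rahivasilem
  rule 4 (vowel merger): rahivasilem → rehivesilem
  rule 5 (h-loss): rehivesilem → reivesilem
  ⇒ Anmin reivesilem

reivesilem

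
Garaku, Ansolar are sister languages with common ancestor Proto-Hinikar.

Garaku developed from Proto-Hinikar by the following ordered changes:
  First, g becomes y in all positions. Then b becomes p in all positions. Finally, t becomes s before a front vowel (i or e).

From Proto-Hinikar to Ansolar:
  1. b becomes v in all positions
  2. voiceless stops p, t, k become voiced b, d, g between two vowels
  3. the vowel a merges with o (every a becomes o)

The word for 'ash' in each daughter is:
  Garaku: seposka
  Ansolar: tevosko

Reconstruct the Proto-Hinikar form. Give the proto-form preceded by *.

*teboska

Position 3: Garaku has p, Ansolar has v. Taking the neighbouring segments as reconstructed: Garaku p could go back to *p or *b; Ansolar v could go back to *b or *v — the one source consistent with every daughter is *b.
Position 1: Garaku has s, Ansolar has t. Ansolar preserves t here (none of its changes turn any other segment into t), so the proto-segment is *t.
Continuing position by position gives *teboska; check it forward:
Garaku: *teboska > teposka > seposka  (by unconditioned shift, palatalisation)
Ansolar: *teboska > tevoska > tevosko  (by unconditioned shift, vowel merger)
No other proto-form is consistent with every reflex, so the reconstruction is *teboska.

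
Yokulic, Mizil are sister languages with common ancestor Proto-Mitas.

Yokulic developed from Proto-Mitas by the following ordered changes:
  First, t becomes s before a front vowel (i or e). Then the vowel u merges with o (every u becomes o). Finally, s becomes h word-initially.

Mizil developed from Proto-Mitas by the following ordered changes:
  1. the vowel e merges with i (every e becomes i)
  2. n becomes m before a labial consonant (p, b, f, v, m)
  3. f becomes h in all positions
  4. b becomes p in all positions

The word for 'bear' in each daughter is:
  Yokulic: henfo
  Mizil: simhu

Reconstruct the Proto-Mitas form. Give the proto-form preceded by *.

*senfu

Position 1: Yokulic has h, Mizil has s. Mizil preserves s here (none of its changes turn any other segment into s), so the proto-segment is *s.
Position 4: Yokulic has f, Mizil has h. Yokulic preserves f here (none of its changes turn any other segment into f), so the proto-segment is *f.
Position 2: Yokulic has e, Mizil has i. Yokulic preserves e here (none of its changes turn any other segment into e), so the proto-segment is *e.
Verify the candidate proto-form against each daughter:
Yokulic: *senfu
  senfu (rule 1 does not apply)
  senfu → senfo   [vowel merger]
  senfo → henfo   [debuccalisation]
  giving Yokulic henfo.
Mizil: *senfu > sinfu > simfu > simhu  (by vowel merger, nasal place assimilation, unconditioned shift)
Only *senfu yields all of Yokulic henfo, Mizil simhu.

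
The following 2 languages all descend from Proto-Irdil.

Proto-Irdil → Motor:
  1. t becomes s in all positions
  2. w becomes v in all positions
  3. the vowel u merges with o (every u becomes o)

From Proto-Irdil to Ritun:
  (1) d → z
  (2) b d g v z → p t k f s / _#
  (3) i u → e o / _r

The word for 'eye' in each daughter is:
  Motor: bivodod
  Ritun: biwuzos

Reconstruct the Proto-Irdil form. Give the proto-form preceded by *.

*biwudod

Position 3: Motor has v, Ritun has w. Ritun preserves w here (none of its changes turn any other segment into w), so the proto-segment is *w.
Position 4: Motor has o, Ritun has u. Ritun preserves u here (none of its changes turn any other segment into u), so the proto-segment is *u.
This points to *biwudod. Verify forward in each daughter:
Motor: start from *biwudod.
  rule 1: no change — biwudod
  rule 2 (unconditioned shift): biwudod → bivudod
  rule 3 (vowel merger): bivudod → bivodod
  ⇒ Motor bivodod
Ritun: *biwudod
  biwudod → biwuzoz   [unconditioned shift]
  biwuzoz → biwuzos   [final devoicing]
  biwuzos (rule 3 does not apply)
  giving Ritun biwuzos.
No other proto-form is consistent with every reflex, so the reconstruction is *biwudod.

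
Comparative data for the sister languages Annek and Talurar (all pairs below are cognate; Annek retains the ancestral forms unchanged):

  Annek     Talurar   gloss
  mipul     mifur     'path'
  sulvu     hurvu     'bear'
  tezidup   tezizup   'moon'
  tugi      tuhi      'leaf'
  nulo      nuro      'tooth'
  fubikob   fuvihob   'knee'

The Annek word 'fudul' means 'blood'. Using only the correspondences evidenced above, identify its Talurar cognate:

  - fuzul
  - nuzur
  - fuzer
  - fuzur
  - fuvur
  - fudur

tezidup ~ tezizup — Annek d corresponds to Talurar z between vowels (before a back vowel).
mipul ~ mifur — Annek l corresponds to Talurar r word-finally.
Applying these to Annek 'fudul':
  fudul → fuzul   (d→z between vowels (before a back vowel))
  fuzul → fuzur   (l→r word-finally)
So the Talurar cognate is 'fuzur'.

fuzur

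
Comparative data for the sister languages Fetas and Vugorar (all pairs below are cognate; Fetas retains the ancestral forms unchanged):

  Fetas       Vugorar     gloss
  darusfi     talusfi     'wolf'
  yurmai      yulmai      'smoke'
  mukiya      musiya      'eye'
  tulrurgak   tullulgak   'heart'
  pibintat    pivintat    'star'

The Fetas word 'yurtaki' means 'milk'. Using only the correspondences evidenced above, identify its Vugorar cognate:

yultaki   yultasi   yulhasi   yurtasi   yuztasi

yultasi

tulrurgak ~ tullulgak — Fetas r corresponds to Vugorar l after a vowel, before a consonant other than r, m, n, p, b, f, v.
mukiya ~ musiya — Fetas k corresponds to Vugorar s between vowels (before a front vowel).
Applying these to Fetas 'yurtaki':
  yurtaki → yultaki   (r→l after a vowel, before a consonant other than r, m, n, p, b, f, v)
  yultaki → yultasi   (k→s between vowels (before a front vowel))
So the Vugorar cognate is 'yultasi'.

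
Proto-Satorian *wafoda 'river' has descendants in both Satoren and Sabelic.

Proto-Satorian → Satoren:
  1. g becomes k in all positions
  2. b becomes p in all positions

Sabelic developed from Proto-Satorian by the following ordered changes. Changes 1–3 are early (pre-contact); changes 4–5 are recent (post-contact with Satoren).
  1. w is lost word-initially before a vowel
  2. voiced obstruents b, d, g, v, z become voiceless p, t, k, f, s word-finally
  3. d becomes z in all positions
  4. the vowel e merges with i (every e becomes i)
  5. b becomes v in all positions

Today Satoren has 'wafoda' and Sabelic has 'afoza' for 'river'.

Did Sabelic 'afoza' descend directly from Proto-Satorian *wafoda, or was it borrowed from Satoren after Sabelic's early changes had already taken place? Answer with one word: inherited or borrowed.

If inherited, *wafoda would pass through all of Sabelic's changes:
Sabelic: *wafoda
  wafoda → afoda   [glide loss]
  afoda (rule 2 does not apply)
  afoda → afoza   [unconditioned shift]
  afoza (rule 4 does not apply)
  afoza (rule 5 does not apply)
  giving Sabelic afoza.
If borrowed from Satoren 'wafoda' after the early changes, it would undergo only the recent ones:
  rule 4 (vowel merger): no change (wafoda)
  rule 5 (unconditioned shift): no change (wafoda)
  ⇒ as a loan: wafoda
Sabelic 'afoza' matches the inherited outcome exactly, so it is an inherited cognate, not a loan.

inherited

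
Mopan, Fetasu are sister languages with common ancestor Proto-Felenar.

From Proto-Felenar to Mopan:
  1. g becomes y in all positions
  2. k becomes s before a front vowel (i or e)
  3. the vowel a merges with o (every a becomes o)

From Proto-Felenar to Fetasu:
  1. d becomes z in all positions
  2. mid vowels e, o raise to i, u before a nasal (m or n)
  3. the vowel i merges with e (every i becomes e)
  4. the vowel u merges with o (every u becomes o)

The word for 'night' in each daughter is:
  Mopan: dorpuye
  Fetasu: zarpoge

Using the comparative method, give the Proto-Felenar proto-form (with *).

Position 5: Mopan has u, Fetasu has o. Mopan preserves u here (none of its changes turn any other segment into u), so the proto-segment is *u.
Position 6: Mopan has y, Fetasu has g. Fetasu preserves g here (none of its changes turn any other segment into g), so the proto-segment is *g.
Continuing position by position gives *darpuge; check it forward:
Mopan: *darpuge
  darpuge → darpuye   [unconditioned shift]
  darpuye (rule 2 does not apply)
  darpuye → dorpuye   [vowel merger]
  giving Mopan dorpuye.
Fetasu: *darpuge
  darpuge → zarpuge   [unconditioned shift]
  zarpuge (rule 2 does not apply)
  zarpuge (rule 3 does not apply)
  zarpuge → zarpoge   [vowel merger]
  giving Fetasu zarpoge.
No other proto-form is consistent with every reflex, so the reconstruction is *darpuge.

*darpuge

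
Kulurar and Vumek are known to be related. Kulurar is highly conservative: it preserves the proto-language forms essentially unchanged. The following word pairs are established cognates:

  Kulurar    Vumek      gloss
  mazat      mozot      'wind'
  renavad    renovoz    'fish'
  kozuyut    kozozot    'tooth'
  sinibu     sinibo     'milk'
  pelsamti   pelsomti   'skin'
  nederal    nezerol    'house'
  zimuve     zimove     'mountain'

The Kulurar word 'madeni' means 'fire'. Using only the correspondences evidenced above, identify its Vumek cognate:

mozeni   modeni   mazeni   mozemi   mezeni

mozeni

mazat ~ mozot, renavad ~ renovoz — Kulurar a corresponds to Vumek o after a consonant, before a consonant other than r, m, n, p, b, f, v.
nederal ~ nezerol — Kulurar d corresponds to Vumek z between vowels (before a front vowel).
Applying these to Kulurar 'madeni':
  madeni → modeni   (a→o after a consonant, before a consonant other than r, m, n, p, b, f, v)
  modeni → mozeni   (d→z between vowels (before a front vowel))
So the Vumek cognate is 'mozeni'.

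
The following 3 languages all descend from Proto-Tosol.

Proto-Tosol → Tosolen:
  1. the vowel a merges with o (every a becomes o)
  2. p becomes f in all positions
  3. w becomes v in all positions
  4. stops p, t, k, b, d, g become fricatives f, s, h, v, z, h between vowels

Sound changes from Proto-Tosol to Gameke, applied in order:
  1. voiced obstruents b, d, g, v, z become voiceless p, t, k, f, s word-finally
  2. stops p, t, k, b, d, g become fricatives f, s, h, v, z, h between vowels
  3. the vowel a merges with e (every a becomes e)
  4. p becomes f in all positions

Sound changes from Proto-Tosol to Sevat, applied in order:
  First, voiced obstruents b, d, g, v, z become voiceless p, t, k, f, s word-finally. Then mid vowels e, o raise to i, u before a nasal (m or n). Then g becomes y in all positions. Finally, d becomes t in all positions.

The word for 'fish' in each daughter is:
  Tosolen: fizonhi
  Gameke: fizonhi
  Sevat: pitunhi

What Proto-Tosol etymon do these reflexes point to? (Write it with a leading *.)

*pidonhi

Position 4: Tosolen has o, Gameke has o, Sevat has u. Gameke preserves o here (none of its changes turn any other segment into o), so the proto-segment is *o.
Position 1: Tosolen has f, Gameke has f, Sevat has p. Taking the neighbouring segments as reconstructed: Tosolen f could go back to *p or *f; Gameke f could go back to *p or *f; Sevat p can only go back to *p — the one source consistent with every daughter is *p.
Continuing position by position gives *pidonhi; check it forward:
Tosolen: *pidonhi
  pidonhi (rule 1 does not apply)
  pidonhi → fidonhi   [unconditioned shift]
  fidonhi (rule 3 does not apply)
  fidonhi → fizonhi   [intervocalic lenition]
  giving Tosolen fizonhi.
Gameke: *pidonhi > pizonhi > fizonhi  (by intervocalic lenition, unconditioned shift)
Sevat: *pidonhi
  pidonhi (rule 1 does not apply)
  pidonhi → pidunhi   [pre-nasal raising]
  pidunhi (rule 3 does not apply)
  pidunhi → pitunhi   [unconditioned shift]
  giving Sevat pitunhi.
No other proto-form is consistent with every reflex, so the reconstruction is *pidonhi.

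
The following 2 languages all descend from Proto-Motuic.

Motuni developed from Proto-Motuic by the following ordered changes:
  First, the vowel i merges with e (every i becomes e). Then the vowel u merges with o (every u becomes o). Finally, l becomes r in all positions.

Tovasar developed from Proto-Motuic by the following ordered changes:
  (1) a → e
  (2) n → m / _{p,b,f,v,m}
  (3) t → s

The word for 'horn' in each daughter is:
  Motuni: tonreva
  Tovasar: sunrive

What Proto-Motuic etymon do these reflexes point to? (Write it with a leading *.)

Position 1: Motuni has t, Tovasar has s. Motuni preserves t here (none of its changes turn any other segment into t), so the proto-segment is *t.
Position 2: Motuni has o, Tovasar has u. Tovasar preserves u here (none of its changes turn any other segment into u), so the proto-segment is *u.
Position 7: Motuni has a, Tovasar has e. Motuni preserves a here (none of its changes turn any other segment into a), so the proto-segment is *a.
Verify the candidate proto-form against each daughter:
Motuni: start from *tunriva.
  rule 1 (vowel merger): tunriva → tunreva
  rule 2 (vowel merger): tunreva → tonreva
  rule 3: no change — tonreva
  ⇒ Motuni tonreva
Tovasar: start from *tunriva.
  rule 1 (vowel merger): tunriva → tunrive
  rule 2: no change — tunrive
  rule 3 (unconditioned shift): tunrive → sunrive
  ⇒ Tovasar sunrive
Only *tunriva yields all of Motuni tonreva, Tovasar sunrive.

*tunriva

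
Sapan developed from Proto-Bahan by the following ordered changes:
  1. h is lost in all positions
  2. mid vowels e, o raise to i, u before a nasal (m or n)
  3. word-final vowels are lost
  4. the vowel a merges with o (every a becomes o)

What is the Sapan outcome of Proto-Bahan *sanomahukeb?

sonumoukeb

Sapan: *sanomahukeb > sanomaukeb > sanumaukeb > sonumoukeb  (by h-loss, pre-nasal raising, vowel merger)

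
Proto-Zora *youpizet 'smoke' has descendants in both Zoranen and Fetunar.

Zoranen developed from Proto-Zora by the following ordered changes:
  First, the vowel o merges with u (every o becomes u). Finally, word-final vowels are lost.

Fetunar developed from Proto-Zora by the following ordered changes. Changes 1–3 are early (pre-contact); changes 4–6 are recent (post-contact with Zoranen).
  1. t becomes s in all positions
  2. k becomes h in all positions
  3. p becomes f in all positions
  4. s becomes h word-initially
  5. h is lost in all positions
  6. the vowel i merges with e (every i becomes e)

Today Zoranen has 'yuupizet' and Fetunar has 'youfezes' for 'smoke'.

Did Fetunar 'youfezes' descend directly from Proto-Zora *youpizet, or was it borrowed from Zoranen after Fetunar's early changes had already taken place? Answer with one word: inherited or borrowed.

inherited

If inherited, *youpizet would pass through all of Fetunar's changes:
Fetunar: *youpizet > youpizes > youfizes > youfezes  (by unconditioned shift, unconditioned shift, vowel merger)
If borrowed from Zoranen 'yuupizet' after the early changes, it would undergo only the recent ones:
  rule 4 (debuccalisation): no change (yuupizet)
  rule 5 (h-loss): no change (yuupizet)
  rule 6 (vowel merger): yuupizet → yuupezet
  ⇒ as a loan: yuupezet
Fetunar 'youfezes' matches the inherited outcome exactly, so it is an inherited cognate, not a loan.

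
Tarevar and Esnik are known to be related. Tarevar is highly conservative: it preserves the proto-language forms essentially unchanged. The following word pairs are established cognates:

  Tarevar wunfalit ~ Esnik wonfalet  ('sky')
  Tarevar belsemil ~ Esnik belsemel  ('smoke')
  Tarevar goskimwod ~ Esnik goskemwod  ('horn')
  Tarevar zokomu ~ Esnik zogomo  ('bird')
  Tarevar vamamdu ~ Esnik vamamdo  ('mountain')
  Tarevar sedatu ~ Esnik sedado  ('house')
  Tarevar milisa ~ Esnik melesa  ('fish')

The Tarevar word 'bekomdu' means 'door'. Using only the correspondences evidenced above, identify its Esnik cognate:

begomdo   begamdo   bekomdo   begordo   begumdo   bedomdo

begomdo

zokomu ~ zogomo — Tarevar k corresponds to Esnik g between vowels (before a back vowel).
zokomu ~ zogomo, vamamdu ~ vamamdo — Tarevar u corresponds to Esnik o word-finally.
Applying these to Tarevar 'bekomdu':
  bekomdu → begomdu   (k→g between vowels (before a back vowel))
  begomdu → begomdo   (u→o word-finally)
So the Esnik cognate is 'begomdo'.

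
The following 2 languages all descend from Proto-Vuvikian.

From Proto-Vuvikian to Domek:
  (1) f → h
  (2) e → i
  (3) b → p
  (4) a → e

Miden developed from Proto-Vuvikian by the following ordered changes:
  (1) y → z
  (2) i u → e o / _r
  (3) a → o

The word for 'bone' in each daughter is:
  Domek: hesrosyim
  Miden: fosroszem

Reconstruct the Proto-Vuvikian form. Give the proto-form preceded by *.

*fasrosyem

Position 8: Domek has i, Miden has e. Taking the neighbouring segments as reconstructed: Domek i could go back to *e or *i; Miden e can only go back to *e — the one source consistent with every daughter is *e.
Position 7: Domek has y, Miden has z. Domek preserves y here (none of its changes turn any other segment into y), so the proto-segment is *y.
Continuing position by position gives *fasrosyem; check it forward:
Domek: *fasrosyem
  fasrosyem → hasrosyem   [unconditioned shift]
  hasrosyem → hasrosyim   [vowel merger]
  hasrosyim (rule 3 does not apply)
  hasrosyim → hesrosyim   [vowel merger]
  giving Domek hesrosyim.
Miden: *fasrosyem > fasroszem > fosroszem  (by unconditioned shift, vowel merger)
*fasrosyem is the unique common source.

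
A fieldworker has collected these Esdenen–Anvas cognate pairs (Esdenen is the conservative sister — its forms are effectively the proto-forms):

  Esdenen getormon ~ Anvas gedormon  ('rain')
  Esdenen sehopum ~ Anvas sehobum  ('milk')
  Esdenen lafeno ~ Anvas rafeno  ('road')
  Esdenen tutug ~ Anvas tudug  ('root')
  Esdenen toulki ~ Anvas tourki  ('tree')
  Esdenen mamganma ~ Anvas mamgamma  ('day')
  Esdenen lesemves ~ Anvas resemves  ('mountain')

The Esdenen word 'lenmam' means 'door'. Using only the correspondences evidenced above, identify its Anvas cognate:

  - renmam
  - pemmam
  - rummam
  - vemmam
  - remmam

lesemves ~ resemves — Esdenen l corresponds to Anvas r word-initially before a front vowel.
mamganma ~ mamgamma — Esdenen n corresponds to Anvas m after a vowel, before a nasal.
Applying these to Esdenen 'lenmam':
  lenmam → renmam   (l→r word-initially before a front vowel)
  renmam → remmam   (n→m after a vowel, before a nasal)
So the Anvas cognate is 'remmam'.

remmam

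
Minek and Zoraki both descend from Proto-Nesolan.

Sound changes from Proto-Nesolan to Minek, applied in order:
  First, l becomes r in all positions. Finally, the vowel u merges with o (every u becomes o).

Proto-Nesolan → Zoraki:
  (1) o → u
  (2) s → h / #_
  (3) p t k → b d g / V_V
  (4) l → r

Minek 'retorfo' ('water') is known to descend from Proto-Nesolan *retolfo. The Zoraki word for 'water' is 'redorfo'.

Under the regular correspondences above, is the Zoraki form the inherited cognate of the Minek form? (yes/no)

Derive the expected Zoraki reflex of *retolfo:
Zoraki: start from *retolfo.
  rule 1 (vowel merger): retolfo → retulfu
  rule 2: no change — retulfu
  rule 3 (intervocalic voicing): retulfu → redulfu
  rule 4 (unconditioned shift): redulfu → redurfu
  ⇒ Zoraki redurfu
The regular Zoraki reflex would be 'redurfu', but the attested form is 'redorfo'. The correspondence is irregular, so they are not cognates (the Zoraki form has a different source).

no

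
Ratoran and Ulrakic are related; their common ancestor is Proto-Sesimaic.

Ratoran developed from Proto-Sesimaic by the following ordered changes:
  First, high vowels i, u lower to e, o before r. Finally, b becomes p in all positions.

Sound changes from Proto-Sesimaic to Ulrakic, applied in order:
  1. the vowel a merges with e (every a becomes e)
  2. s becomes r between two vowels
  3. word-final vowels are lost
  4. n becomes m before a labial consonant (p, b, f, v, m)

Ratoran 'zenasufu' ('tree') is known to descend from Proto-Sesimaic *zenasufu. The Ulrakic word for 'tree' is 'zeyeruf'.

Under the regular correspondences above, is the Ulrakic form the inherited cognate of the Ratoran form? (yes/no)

Derive the expected Ulrakic reflex of *zenasufu:
Ulrakic: *zenasufu
  zenasufu → zenesufu   [vowel merger]
  zenesufu → zenerufu   [rhotacism]
  zenerufu → zeneruf   [apocope]
  zeneruf (rule 4 does not apply)
  giving Ulrakic zeneruf.
The regular Ulrakic reflex would be 'zeneruf', but the attested form is 'zeyeruf'. The correspondence is irregular, so they are not cognates (the Ulrakic form has a different source).

no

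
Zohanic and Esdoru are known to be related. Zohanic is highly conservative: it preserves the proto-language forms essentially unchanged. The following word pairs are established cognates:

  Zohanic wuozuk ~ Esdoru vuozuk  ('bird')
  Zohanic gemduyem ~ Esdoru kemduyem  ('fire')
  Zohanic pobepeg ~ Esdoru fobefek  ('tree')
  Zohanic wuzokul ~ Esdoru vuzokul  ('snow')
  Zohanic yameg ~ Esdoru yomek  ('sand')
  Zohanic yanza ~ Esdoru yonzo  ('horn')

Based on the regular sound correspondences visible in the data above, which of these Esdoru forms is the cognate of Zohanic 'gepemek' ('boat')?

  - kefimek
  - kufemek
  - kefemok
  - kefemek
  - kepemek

gemduyem ~ kemduyem — Zohanic g corresponds to Esdoru k word-initially before a front vowel.
pobepeg ~ fobefek — Zohanic p corresponds to Esdoru f between vowels (before a front vowel).
Applying these to Zohanic 'gepemek':
  gepemek → kepemek   (g→k word-initially before a front vowel)
  kepemek → kefemek   (p→f between vowels (before a front vowel))
So the Esdoru cognate is 'kefemek'.

kefemek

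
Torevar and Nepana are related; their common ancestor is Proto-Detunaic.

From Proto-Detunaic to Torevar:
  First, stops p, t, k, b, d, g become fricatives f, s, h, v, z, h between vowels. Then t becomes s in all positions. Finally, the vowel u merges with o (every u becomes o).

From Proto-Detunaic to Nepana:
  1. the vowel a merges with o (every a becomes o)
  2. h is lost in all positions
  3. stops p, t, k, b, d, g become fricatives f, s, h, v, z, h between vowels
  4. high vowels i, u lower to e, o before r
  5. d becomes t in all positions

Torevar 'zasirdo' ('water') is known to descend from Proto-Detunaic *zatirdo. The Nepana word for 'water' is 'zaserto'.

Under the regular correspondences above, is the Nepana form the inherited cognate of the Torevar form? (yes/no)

Derive the expected Nepana reflex of *zatirdo:
Nepana: start from *zatirdo.
  rule 1 (vowel merger): zatirdo → zotirdo
  rule 2: no change — zotirdo
  rule 3 (intervocalic lenition): zotirdo → zosirdo
  rule 4 (pre-rhotic lowering): zosirdo → zoserdo
  rule 5 (unconditioned shift): zoserdo → zoserto
  ⇒ Nepana zoserto
The regular Nepana reflex would be 'zoserto', but the attested form is 'zaserto'. The correspondence is irregular, so they are not cognates (the Nepana form has a different source).

no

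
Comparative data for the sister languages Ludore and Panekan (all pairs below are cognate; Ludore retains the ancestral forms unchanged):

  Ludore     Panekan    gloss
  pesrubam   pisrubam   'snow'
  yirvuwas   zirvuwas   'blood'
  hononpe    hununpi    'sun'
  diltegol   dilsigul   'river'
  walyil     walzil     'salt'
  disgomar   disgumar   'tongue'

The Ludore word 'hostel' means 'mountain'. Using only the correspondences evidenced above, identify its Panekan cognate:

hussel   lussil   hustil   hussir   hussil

hussil

diltegol ~ dilsigul — Ludore o corresponds to Panekan u after a consonant, before a consonant other than r, m, n, p, b, f, v.
diltegol ~ dilsigul — Ludore t corresponds to Panekan s after a consonant, before a front vowel.
pesrubam ~ pisrubam, diltegol ~ dilsigul — Ludore e corresponds to Panekan i after a consonant, before a consonant other than r, m, n, p, b, f, v.
Applying these to Ludore 'hostel':
  hostel → hustel   (o→u after a consonant, before a consonant other than r, m, n, p, b, f, v)
  hustel → hussel   (t→s after a consonant, before a front vowel)
  hussel → hussil   (e→i after a consonant, before a consonant other than r, m, n, p, b, f, v)
So the Panekan cognate is 'hussil'.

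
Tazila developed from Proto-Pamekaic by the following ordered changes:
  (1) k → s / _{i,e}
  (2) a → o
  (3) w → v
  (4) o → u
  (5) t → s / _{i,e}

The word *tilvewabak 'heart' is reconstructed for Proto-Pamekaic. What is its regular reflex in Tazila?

Tazila: *tilvewabak > tilvewobok > tilvevobok > tilvevubuk > silvevubuk  (by vowel merger, unconditioned shift, vowel merger, palatalisation)

silvevubuk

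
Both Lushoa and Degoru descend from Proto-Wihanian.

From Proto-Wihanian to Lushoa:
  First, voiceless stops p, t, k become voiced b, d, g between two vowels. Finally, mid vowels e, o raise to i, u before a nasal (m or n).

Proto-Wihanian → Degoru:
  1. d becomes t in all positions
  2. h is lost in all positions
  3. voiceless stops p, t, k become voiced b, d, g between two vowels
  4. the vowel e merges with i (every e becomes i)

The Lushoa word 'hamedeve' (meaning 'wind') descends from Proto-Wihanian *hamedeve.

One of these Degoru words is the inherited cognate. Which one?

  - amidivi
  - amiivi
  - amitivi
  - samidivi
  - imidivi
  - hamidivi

Degoru: start from *hamedeve.
  rule 1 (unconditioned shift): hamedeve → hameteve
  rule 2 (h-loss): hameteve → ameteve
  rule 3 (intervocalic voicing): ameteve → amedeve
  rule 4 (vowel merger): amedeve → amidivi
  ⇒ Degoru amidivi

amidivi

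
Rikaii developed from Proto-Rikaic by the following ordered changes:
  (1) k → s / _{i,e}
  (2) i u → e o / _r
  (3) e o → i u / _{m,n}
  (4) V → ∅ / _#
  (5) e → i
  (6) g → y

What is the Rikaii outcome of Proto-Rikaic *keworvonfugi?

siworvunfuy

Rikaii: start from *keworvonfugi.
  rule 1 (palatalisation): keworvonfugi → seworvonfugi
  rule 2: no change — seworvonfugi
  rule 3 (pre-nasal raising): seworvonfugi → seworvunfugi
  rule 4 (apocope): seworvunfugi → seworvunfug
  rule 5 (vowel merger): seworvunfug → siworvunfug
  rule 6 (unconditioned shift): siworvunfug → siworvunfuy
  ⇒ Rikaii siworvunfuy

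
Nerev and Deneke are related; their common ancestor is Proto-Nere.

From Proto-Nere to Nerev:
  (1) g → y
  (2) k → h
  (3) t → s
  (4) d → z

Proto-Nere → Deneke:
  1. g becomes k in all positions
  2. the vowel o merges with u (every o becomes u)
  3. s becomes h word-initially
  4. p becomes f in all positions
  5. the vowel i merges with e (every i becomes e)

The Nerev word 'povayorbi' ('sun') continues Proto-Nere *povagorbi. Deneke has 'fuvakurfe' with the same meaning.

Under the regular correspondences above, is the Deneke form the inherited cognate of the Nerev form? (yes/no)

no

Derive the expected Deneke reflex of *povagorbi:
Deneke: *povagorbi
  povagorbi → povakorbi   [unconditioned shift]
  povakorbi → puvakurbi   [vowel merger]
  puvakurbi (rule 3 does not apply)
  puvakurbi → fuvakurbi   [unconditioned shift]
  fuvakurbi → fuvakurbe   [vowel merger]
  giving Deneke fuvakurbe.
The regular Deneke reflex would be 'fuvakurbe', but the attested form is 'fuvakurfe'. The correspondence is irregular, so they are not cognates (the Deneke form has a different source).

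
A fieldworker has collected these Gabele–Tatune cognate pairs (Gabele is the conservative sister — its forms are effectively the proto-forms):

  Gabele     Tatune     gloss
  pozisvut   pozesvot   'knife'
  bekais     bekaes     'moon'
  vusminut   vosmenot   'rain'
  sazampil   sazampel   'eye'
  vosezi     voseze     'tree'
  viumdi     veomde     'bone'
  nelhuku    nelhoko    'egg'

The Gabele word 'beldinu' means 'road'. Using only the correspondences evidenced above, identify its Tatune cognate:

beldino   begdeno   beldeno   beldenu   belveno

vusminut ~ vosmenot — Gabele i corresponds to Tatune e after a consonant, before a nasal.
nelhuku ~ nelhoko — Gabele u corresponds to Tatune o word-finally.
Applying these to Gabele 'beldinu':
  beldinu → beldenu   (i→e after a consonant, before a nasal)
  beldenu → beldeno   (u→o word-finally)
So the Tatune cognate is 'beldeno'.

beldeno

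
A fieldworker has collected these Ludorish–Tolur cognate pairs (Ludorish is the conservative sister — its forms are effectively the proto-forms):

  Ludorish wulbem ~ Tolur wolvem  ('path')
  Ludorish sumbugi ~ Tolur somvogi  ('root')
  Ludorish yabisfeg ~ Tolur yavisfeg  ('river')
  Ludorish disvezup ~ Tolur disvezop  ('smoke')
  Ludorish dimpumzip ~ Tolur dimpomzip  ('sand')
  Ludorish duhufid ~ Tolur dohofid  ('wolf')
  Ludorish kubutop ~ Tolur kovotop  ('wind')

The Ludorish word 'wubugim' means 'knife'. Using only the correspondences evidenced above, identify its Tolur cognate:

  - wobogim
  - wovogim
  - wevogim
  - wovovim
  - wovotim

kubutop ~ kovotop — Ludorish u corresponds to Tolur o after a consonant, before a labial obstruent.
kubutop ~ kovotop — Ludorish b corresponds to Tolur v between vowels (before a back vowel).
wulbem ~ wolvem, sumbugi ~ somvogi — Ludorish u corresponds to Tolur o after a consonant, before a consonant other than r, m, n, p, b, f, v.
Applying these to Ludorish 'wubugim':
  wubugim → wobugim   (u→o after a consonant, before a labial obstruent)
  wobugim → wovugim   (b→v between vowels (before a back vowel))
  wovugim → wovogim   (u→o after a consonant, before a consonant other than r, m, n, p, b, f, v)
So the Tolur cognate is 'wovogim'.

wovogim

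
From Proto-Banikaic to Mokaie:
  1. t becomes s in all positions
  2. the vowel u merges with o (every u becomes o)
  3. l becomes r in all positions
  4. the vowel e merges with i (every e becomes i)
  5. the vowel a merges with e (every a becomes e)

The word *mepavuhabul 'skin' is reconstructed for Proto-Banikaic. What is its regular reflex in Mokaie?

Mokaie: *mepavuhabul
  mepavuhabul (rule 1 does not apply)
  mepavuhabul → mepavohabol   [vowel merger]
  mepavohabol → mepavohabor   [unconditioned shift]
  mepavohabor → mipavohabor   [vowel merger]
  mipavohabor → mipevohebor   [vowel merger]
  giving Mokaie mipevohebor.

mipevohebor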